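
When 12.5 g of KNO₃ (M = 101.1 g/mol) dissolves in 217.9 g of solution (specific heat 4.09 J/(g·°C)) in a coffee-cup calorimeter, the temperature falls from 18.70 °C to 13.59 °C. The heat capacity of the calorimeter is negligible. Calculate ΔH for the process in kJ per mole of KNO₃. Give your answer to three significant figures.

|ΔT| = |13.59 − 18.70| = 5.11 °C
|q_surr| = (217.9 × 4.09) × 5.11 = 891.211 × 5.11 = 4554 J
n(KNO₃) = 12.5 / 101.1 = 0.1236 mol
Temperature fell, so q_rxn = +|q_surr| = 4.554 kJ
ΔH = q_rxn / n = 36.84 kJ/mol

ΔH = 36.8 kJ/mol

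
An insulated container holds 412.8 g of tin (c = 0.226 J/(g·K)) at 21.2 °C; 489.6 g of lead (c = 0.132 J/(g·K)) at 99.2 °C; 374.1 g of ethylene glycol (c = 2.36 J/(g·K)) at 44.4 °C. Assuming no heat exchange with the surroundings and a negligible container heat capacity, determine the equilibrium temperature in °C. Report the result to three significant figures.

T_f = 45.7 °C

Σ mᵢcᵢ(T − Tᵢ) = 0  ⇒  T = Σ mᵢcᵢTᵢ / Σ mᵢcᵢ
Σ mᵢcᵢ = 412.8×0.226 + 489.6×0.132 + 374.1×2.36 = 1040.7960
Σ mᵢcᵢTᵢ = 93.2928×21.2 + 64.6272×99.2 + 882.876×44.4 = 47589
T = 47589 / 1040.7960 = 45.72 °C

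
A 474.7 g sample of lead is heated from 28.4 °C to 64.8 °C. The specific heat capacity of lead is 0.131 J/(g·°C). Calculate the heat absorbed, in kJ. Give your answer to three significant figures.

q = m c ΔT = 474.7 × 0.131 × (64.8 − 28.4)
q = 474.7 × 0.131 × 36.4 = 2264 J = 2.26 kJ

q = 2.26 kJ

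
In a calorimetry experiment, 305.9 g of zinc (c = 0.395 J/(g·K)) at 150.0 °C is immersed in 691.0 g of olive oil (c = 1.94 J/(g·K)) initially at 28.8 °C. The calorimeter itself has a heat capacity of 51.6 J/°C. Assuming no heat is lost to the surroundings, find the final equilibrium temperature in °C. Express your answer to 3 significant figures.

T_f = 38.5 °C

Heat lost by zinc = heat gained by olive oil + calorimeter.
(305.9)(0.395)(150.0 − T) = [(691.0)(1.94) + 51.6](T − 28.8)
120.8305 (150.0 − T) = 1392.14 (T − 28.8)
18125 − 120.8305 T = 1392.14 T − 40094
58219 = 1512.9705 T
T = 38.48 °C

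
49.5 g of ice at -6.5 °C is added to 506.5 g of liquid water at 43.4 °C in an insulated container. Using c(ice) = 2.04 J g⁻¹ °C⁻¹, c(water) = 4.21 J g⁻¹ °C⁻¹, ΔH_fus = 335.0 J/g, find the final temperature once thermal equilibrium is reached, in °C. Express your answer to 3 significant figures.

T_f = 32.2 °C

Heat to bring ice to 0 °C and melt it: q₁ = 49.5×2.04×6.5 + 49.5×335.0 = 17239 J
Heat the water can supply cooling to 0 °C: 506.5×4.21×43.4 = 92544.6 J > q₁, so all ice melts.
Energy balance: 506.5×4.21×(43.4 − T) = 17239 + 49.5×4.21×(T − 0)
2132.365(43.4 − T) = 17239 + 208.395 T
92544.6 − 17239 = 2340.760 T
T = 75305.6 / 2340.760 = 32.17 °C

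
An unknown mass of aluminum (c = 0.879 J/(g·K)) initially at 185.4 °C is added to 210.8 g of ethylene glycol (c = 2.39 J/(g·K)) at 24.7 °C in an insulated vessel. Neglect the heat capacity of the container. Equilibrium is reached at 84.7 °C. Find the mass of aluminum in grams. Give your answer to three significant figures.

q_gained = (210.8 × 2.39) × (84.7 − 24.7) = 30230 J
q_lost = m × 0.879 × (185.4 − 84.7) = 88.5153 m
m = 30230 / 88.5153 = 342 g

m = 342 g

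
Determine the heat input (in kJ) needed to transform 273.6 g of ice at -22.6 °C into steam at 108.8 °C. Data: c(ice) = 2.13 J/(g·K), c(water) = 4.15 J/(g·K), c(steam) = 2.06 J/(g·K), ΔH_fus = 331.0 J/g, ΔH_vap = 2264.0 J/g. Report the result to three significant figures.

q = 842 kJ

q1 (heat ice -22.6→0.0 °C): 273.6 × 2.13 × 22.6 = 13171 J
q2 (melt at 0 °C): 273.6 × 331.0 = 90562 J
q3 (heat water 0.0→100.0 °C): 273.6 × 4.15 × 100.0 = 113544 J
q4 (vaporize at 100 °C): 273.6 × 2264.0 = 619430 J
q5 (heat steam 100.0→108.8 °C): 273.6 × 2.06 × 8.8 = 4960 J
Total: 13171 + 90562 + 113544 + 619430 + 4960 = 841667 J = 842 kJ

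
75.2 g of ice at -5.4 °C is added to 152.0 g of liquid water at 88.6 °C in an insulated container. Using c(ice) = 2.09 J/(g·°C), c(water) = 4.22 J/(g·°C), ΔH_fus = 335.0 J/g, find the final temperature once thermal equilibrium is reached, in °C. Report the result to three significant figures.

T_f = 32.1 °C

Heat to bring ice to 0 °C and melt it: q₁ = 75.2×2.09×5.4 + 75.2×335.0 = 26041 J
Heat the water can supply cooling to 0 °C: 152.0×4.22×88.6 = 56831.6 J > q₁, so all ice melts.
Energy balance: 152.0×4.22×(88.6 − T) = 26041 + 75.2×4.22×(T − 0)
641.44(88.6 − T) = 26041 + 317.344 T
56831.6 − 26041 = 958.784 T
T = 30790.6 / 958.784 = 32.11 °C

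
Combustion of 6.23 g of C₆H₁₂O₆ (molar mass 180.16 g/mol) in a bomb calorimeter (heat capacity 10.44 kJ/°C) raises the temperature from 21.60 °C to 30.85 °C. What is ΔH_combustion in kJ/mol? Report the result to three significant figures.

ΔT = 30.85 − 21.60 = 9.25 °C
q_cal = C_cal × ΔT = 10.44 × 9.25 = 96.57 kJ
n = 6.23 / 180.16 = 0.03458 mol
q_rxn = −q_cal = -96.57 kJ
ΔH = -96.57 / 0.03458 = -2793 kJ/mol

ΔH = -2790 kJ/mol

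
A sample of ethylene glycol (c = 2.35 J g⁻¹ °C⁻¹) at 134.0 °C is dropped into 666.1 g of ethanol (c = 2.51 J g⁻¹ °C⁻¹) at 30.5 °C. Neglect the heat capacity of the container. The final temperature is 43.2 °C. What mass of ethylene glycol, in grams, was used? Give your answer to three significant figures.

m = 99.5 g

q_gained = (666.1 × 2.51) × (43.2 − 30.5) = 21230 J
q_lost = m × 2.35 × (134.0 − 43.2) = 213.38 m
m = 21230 / 213.38 = 99.5 g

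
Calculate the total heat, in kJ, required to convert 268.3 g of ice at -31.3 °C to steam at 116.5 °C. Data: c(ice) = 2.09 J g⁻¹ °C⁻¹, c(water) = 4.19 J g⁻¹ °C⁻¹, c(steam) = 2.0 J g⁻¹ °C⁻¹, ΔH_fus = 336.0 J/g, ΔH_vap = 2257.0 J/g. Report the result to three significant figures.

q = 835 kJ

q1 (heat ice -31.3→0.0 °C): 268.3 × 2.09 × 31.3 = 17551 J
q2 (melt at 0 °C): 268.3 × 336.0 = 90149 J
q3 (heat water 0.0→100.0 °C): 268.3 × 4.19 × 100.0 = 112418 J
q4 (vaporize at 100 °C): 268.3 × 2257.0 = 605553 J
q5 (heat steam 100.0→116.5 °C): 268.3 × 2.0 × 16.5 = 8854 J
Total: 17551 + 90149 + 112418 + 605553 + 8854 = 834525 J = 835 kJ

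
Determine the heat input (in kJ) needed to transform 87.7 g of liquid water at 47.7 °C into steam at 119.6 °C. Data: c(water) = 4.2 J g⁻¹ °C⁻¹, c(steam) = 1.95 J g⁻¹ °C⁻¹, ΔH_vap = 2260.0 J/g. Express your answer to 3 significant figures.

q1 (heat water 47.7→100.0 °C): 87.7 × 4.2 × 52.3 = 19264 J
q2 (vaporize at 100 °C): 87.7 × 2260.0 = 198202 J
q3 (heat steam 100.0→119.6 °C): 87.7 × 1.95 × 19.6 = 3352 J
Total: 19264 + 198202 + 3352 = 220818 J = 221 kJ

q = 221 kJ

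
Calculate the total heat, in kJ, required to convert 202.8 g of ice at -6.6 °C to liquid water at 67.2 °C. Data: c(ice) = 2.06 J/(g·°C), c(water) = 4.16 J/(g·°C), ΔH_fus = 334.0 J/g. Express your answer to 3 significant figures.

q = 127 kJ

q1 (heat ice -6.6→0.0 °C): 202.8 × 2.06 × 6.6 = 2757 J
q2 (melt at 0 °C): 202.8 × 334.0 = 67735 J
q3 (heat water 0.0→67.2 °C): 202.8 × 4.16 × 67.2 = 56693 J
Total: 2757 + 67735 + 56693 = 127185 J = 127 kJ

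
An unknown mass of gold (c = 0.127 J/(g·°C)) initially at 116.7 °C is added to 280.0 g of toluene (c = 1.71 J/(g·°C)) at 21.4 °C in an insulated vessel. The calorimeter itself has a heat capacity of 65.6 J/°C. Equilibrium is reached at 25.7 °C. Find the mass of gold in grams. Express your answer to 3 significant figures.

m = 203 g

q_gained = (280.0 × 1.71 + 65.6) × (25.7 − 21.4) = 2341 J
q_lost = m × 0.127 × (116.7 − 25.7) = 11.557 m
m = 2341 / 11.557 = 203 g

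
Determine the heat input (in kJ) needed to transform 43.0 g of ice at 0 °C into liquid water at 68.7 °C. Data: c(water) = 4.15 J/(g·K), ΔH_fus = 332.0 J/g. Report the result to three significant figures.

q = 26.5 kJ

q1 (melt at 0 °C): 43.0 × 332.0 = 14276 J
q2 (heat water 0.0→68.7 °C): 43.0 × 4.15 × 68.7 = 12260 J
Total: 14276 + 12260 = 26536 J = 26.5 kJ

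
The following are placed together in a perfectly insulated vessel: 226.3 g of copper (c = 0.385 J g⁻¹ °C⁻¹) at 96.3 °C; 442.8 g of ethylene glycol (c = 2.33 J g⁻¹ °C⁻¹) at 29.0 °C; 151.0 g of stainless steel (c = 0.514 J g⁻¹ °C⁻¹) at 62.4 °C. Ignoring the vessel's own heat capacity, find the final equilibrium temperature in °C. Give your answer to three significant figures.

Σ mᵢcᵢ(T − Tᵢ) = 0  ⇒  T = Σ mᵢcᵢTᵢ / Σ mᵢcᵢ
Σ mᵢcᵢ = 226.3×0.385 + 442.8×2.33 + 151.0×0.514 = 1196.4635
Σ mᵢcᵢTᵢ = 87.1255×96.3 + 1031.724×29.0 + 77.614×62.4 = 43153
T = 43153 / 1196.4635 = 36.07 °C

T_f = 36.1 °C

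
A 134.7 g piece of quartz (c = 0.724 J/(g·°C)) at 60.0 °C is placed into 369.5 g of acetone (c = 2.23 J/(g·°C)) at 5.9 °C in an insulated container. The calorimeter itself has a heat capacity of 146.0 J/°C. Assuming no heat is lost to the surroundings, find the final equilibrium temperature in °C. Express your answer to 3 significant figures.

Heat lost by quartz = heat gained by acetone + calorimeter.
(134.7)(0.724)(60.0 − T) = [(369.5)(2.23) + 146.0](T − 5.9)
97.5228 (60.0 − T) = 969.985 (T − 5.9)
5851.4 − 97.5228 T = 969.985 T − 5722.9
11574.3 = 1067.5078 T
T = 10.84 °C

T_f = 10.8 °C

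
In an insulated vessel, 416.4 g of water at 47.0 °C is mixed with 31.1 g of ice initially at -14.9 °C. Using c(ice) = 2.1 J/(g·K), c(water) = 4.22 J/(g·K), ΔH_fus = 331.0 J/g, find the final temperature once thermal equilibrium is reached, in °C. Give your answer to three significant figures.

Heat to bring ice to 0 °C and melt it: q₁ = 31.1×2.1×14.9 + 31.1×331.0 = 11267 J
Heat the water can supply cooling to 0 °C: 416.4×4.22×47.0 = 82588.8 J > q₁, so all ice melts.
Energy balance: 416.4×4.22×(47.0 − T) = 11267 + 31.1×4.22×(T − 0)
1757.208(47.0 − T) = 11267 + 131.242 T
82588.8 − 11267 = 1888.450 T
T = 71321.8 / 1888.450 = 37.77 °C

T_f = 37.8 °C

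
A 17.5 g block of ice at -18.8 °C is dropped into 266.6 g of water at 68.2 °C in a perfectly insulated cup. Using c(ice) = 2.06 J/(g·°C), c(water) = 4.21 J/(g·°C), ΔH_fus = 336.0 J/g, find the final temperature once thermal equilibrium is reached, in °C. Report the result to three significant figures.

T_f = 58.5 °C

Heat to bring ice to 0 °C and melt it: q₁ = 17.5×2.06×18.8 + 17.5×336.0 = 6557.7 J
Heat the water can supply cooling to 0 °C: 266.6×4.21×68.2 = 76546.7 J > q₁, so all ice melts.
Energy balance: 266.6×4.21×(68.2 − T) = 6557.7 + 17.5×4.21×(T − 0)
1122.386(68.2 − T) = 6557.7 + 73.675 T
76546.7 − 6557.7 = 1196.061 T
T = 69989.0 / 1196.061 = 58.52 °C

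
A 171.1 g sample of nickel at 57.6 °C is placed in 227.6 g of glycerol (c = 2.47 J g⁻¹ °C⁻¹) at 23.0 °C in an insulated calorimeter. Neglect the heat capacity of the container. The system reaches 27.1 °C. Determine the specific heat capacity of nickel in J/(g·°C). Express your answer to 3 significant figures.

c = 0.442 J/(g·°C)

q_gained = (227.6 × 2.47) × (27.1 − 23.0) = 2305 J
q_lost = 171.1 × c × (57.6 − 27.1) = 5218.55 c
Set equal: c = 2305 / 5218.55 = 0.442 J/(g·°C)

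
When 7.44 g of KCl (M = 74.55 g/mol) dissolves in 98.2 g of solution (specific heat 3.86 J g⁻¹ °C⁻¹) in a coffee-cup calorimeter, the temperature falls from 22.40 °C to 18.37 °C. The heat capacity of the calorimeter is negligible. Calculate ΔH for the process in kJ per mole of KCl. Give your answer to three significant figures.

ΔH = 15.3 kJ/mol

|ΔT| = |18.37 − 22.40| = 4.03 °C
|q_surr| = (98.2 × 3.86) × 4.03 = 379.052 × 4.03 = 1528 J
n(KCl) = 7.44 / 74.55 = 0.09980 mol
Temperature fell, so q_rxn = +|q_surr| = 1.528 kJ
ΔH = q_rxn / n = 15.31 kJ/mol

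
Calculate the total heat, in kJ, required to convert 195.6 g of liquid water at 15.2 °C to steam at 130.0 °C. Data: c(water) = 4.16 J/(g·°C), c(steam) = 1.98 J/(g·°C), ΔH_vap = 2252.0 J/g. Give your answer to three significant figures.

q1 (heat water 15.2→100.0 °C): 195.6 × 4.16 × 84.8 = 69001 J
q2 (vaporize at 100 °C): 195.6 × 2252.0 = 440491 J
q3 (heat steam 100.0→130.0 °C): 195.6 × 1.98 × 30.0 = 11619 J
Total: 69001 + 440491 + 11619 = 521111 J = 521 kJ

q = 521 kJ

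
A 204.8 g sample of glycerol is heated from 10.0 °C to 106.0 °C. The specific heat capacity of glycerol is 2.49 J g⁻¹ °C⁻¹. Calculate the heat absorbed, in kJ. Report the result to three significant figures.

q = m c ΔT = 204.8 × 2.49 × (106.0 − 10.0)
q = 204.8 × 2.49 × 96.0 = 48960 J = 49.0 kJ

q = 49.0 kJ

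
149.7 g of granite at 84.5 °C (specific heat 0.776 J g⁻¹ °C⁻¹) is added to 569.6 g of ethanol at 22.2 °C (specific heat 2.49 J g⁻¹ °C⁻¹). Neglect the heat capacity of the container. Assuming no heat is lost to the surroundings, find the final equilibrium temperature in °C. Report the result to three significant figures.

T_f = 26.9 °C

Heat lost by granite = heat gained by ethanol.
(149.7)(0.776)(84.5 − T) = (569.6)(2.49)(T − 22.2)
116.1672 (84.5 − T) = 1418.304 (T − 22.2)
9816.1 − 116.1672 T = 1418.304 T − 31486
41302.1 = 1534.4712 T
T = 26.92 °C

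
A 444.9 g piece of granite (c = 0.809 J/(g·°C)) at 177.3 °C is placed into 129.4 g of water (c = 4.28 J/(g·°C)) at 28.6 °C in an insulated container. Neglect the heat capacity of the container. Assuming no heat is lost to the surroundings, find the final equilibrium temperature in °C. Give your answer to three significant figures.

T_f = 87.2 °C

Heat lost by granite = heat gained by water.
(444.9)(0.809)(177.3 − T) = (129.4)(4.28)(T − 28.6)
359.9241 (177.3 − T) = 553.832 (T − 28.6)
63815 − 359.9241 T = 553.832 T − 15840
79655 = 913.7561 T
T = 87.17 °C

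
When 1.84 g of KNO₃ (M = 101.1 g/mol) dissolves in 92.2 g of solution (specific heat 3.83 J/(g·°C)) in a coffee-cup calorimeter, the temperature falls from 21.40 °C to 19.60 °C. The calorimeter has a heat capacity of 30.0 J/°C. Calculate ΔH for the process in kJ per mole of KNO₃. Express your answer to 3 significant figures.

ΔH = 37.9 kJ/mol

|ΔT| = |19.60 − 21.40| = 1.80 °C
|q_surr| = (92.2 × 3.83 + 30.0) × 1.80 = 383.126 × 1.80 = 689.6 J
n(KNO₃) = 1.84 / 101.1 = 0.01820 mol
Temperature fell, so q_rxn = +|q_surr| = 0.6896 kJ
ΔH = q_rxn / n = 37.89 kJ/mol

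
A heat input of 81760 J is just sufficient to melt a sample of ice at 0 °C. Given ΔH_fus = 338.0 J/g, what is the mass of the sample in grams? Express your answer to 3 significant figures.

m = q / ΔH_fus = 81760 J / 338.0 J/g = 242 g

m = 242 g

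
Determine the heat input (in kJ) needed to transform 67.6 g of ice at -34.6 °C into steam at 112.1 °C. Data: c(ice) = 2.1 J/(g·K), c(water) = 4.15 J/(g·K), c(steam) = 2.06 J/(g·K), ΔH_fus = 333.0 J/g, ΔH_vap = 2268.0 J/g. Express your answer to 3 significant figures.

q1 (heat ice -34.6→0.0 °C): 67.6 × 2.1 × 34.6 = 4912 J
q2 (melt at 0 °C): 67.6 × 333.0 = 22511 J
q3 (heat water 0.0→100.0 °C): 67.6 × 4.15 × 100.0 = 28054 J
q4 (vaporize at 100 °C): 67.6 × 2268.0 = 153317 J
q5 (heat steam 100.0→112.1 °C): 67.6 × 2.06 × 12.1 = 1685 J
Total: 4912 + 22511 + 28054 + 153317 + 1685 = 210479 J = 210 kJ

q = 210 kJ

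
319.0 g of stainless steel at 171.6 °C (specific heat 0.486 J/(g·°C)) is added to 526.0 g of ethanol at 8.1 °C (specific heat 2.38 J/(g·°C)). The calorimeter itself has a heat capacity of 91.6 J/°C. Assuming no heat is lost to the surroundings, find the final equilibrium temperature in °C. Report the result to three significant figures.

T_f = 25.0 °C

Heat lost by stainless steel = heat gained by ethanol + calorimeter.
(319.0)(0.486)(171.6 − T) = [(526.0)(2.38) + 91.6](T − 8.1)
155.034 (171.6 − T) = 1343.48 (T − 8.1)
26604 − 155.034 T = 1343.48 T − 10882
37486 = 1498.514 T
T = 25.02 °C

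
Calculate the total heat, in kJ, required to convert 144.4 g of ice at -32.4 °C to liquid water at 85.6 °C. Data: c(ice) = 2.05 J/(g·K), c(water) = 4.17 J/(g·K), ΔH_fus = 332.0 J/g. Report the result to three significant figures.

q1 (heat ice -32.4→0.0 °C): 144.4 × 2.05 × 32.4 = 9591 J
q2 (melt at 0 °C): 144.4 × 332.0 = 47941 J
q3 (heat water 0.0→85.6 °C): 144.4 × 4.17 × 85.6 = 51544 J
Total: 9591 + 47941 + 51544 = 109076 J = 109 kJ

q = 109 kJ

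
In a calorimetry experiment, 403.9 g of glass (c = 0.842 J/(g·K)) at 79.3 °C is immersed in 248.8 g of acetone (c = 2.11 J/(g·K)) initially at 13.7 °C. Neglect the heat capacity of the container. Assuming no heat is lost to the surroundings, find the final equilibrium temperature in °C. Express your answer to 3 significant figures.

T_f = 39.5 °C

Heat lost by glass = heat gained by acetone.
(403.9)(0.842)(79.3 − T) = (248.8)(2.11)(T − 13.7)
340.0838 (79.3 − T) = 524.968 (T − 13.7)
26969 − 340.0838 T = 524.968 T − 7192.1
34161.1 = 865.0518 T
T = 39.49 °C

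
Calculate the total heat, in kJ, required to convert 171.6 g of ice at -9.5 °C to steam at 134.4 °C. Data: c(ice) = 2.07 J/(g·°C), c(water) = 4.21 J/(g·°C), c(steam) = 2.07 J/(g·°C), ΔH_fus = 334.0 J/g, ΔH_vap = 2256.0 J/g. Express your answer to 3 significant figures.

q1 (heat ice -9.5→0.0 °C): 171.6 × 2.07 × 9.5 = 3375 J
q2 (melt at 0 °C): 171.6 × 334.0 = 57314 J
q3 (heat water 0.0→100.0 °C): 171.6 × 4.21 × 100.0 = 72244 J
q4 (vaporize at 100 °C): 171.6 × 2256.0 = 387130 J
q5 (heat steam 100.0→134.4 °C): 171.6 × 2.07 × 34.4 = 12219 J
Total: 3375 + 57314 + 72244 + 387130 + 12219 = 532282 J = 532 kJ

q = 532 kJ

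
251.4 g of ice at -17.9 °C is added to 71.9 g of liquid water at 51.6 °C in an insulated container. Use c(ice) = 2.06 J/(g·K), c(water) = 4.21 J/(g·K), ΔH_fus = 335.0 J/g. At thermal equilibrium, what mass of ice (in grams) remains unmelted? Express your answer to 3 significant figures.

m_ice remaining = 232 g

Heat to warm all ice to 0 °C: 251.4×2.06×17.9 = 9270.1 J
Heat released by water cooling to 0 °C: 71.9×4.21×51.6 = 15619 J
15619 J < 9270.1 + 251.4×335.0 = 93489.1 J, so not all ice melts; final T = 0 °C.
Heat left for melting: 15619 − 9270.1 = 6348.9 J
Mass melted = 6348.9 / 335.0 = 18.95 g
Ice remaining = 251.4 − 18.95 = 232.45 g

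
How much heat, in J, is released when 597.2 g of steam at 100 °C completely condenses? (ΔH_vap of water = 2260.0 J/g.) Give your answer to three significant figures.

q = m × ΔH_vap = 597.2 × 2260.0 = 1350000 J

q = 1350000 J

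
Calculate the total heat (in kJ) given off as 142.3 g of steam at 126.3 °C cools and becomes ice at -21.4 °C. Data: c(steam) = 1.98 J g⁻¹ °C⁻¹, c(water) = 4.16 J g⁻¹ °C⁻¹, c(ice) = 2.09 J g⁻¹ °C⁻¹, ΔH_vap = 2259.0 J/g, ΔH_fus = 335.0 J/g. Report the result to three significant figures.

q1 (cool steam 126.3→100 °C): 142.3 × 1.98 × 26.3 = 7410 J
q2 (condense at 100 °C): 142.3 × 2259.0 = 321456 J
q3 (cool water 100→0 °C): 142.3 × 4.16 × 100.0 = 59197 J
q4 (freeze at 0 °C): 142.3 × 335.0 = 47671 J
q5 (cool ice 0→-21.4 °C): 142.3 × 2.09 × 21.4 = 6365 J
Total: 7410 + 321456 + 59197 + 47671 + 6365 = 442099 J = 442 kJ

q = 442 kJ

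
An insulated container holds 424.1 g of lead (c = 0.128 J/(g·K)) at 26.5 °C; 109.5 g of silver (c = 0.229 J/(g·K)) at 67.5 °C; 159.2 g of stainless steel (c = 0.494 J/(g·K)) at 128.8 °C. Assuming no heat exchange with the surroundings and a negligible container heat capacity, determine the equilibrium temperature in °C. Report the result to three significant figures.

Σ mᵢcᵢ(T − Tᵢ) = 0  ⇒  T = Σ mᵢcᵢTᵢ / Σ mᵢcᵢ
Σ mᵢcᵢ = 424.1×0.128 + 109.5×0.229 + 159.2×0.494 = 158.0051
Σ mᵢcᵢTᵢ = 54.2848×26.5 + 25.0755×67.5 + 78.6448×128.8 = 13261
T = 13261 / 158.0051 = 83.93 °C

T_f = 83.9 °C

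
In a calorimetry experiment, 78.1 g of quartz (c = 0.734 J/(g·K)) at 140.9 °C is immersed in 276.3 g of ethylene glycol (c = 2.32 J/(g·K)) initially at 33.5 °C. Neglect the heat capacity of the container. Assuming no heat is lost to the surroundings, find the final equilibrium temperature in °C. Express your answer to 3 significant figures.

Heat lost by quartz = heat gained by ethylene glycol.
(78.1)(0.734)(140.9 − T) = (276.3)(2.32)(T − 33.5)
57.3254 (140.9 − T) = 641.016 (T − 33.5)
8077.1 − 57.3254 T = 641.016 T − 21474
29551.1 = 698.3414 T
T = 42.32 °C

T_f = 42.3 °C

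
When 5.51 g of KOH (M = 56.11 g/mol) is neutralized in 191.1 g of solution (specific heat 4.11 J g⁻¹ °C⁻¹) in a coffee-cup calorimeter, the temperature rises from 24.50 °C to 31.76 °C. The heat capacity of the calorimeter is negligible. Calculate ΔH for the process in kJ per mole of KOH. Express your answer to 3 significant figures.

|ΔT| = |31.76 − 24.50| = 7.26 °C
|q_surr| = (191.1 × 4.11) × 7.26 = 785.421 × 7.26 = 5702 J
n(KOH) = 5.51 / 56.11 = 0.09820 mol
Temperature rose, so q_rxn = −|q_surr| = -5.702 kJ
ΔH = q_rxn / n = -58.07 kJ/mol

ΔH = -58.1 kJ/mol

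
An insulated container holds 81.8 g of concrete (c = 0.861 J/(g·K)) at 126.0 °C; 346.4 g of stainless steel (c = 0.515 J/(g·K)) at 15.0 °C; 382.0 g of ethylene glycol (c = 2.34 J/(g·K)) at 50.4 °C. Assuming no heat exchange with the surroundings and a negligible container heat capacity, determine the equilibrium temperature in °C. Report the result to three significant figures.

Σ mᵢcᵢ(T − Tᵢ) = 0  ⇒  T = Σ mᵢcᵢTᵢ / Σ mᵢcᵢ
Σ mᵢcᵢ = 81.8×0.861 + 346.4×0.515 + 382.0×2.34 = 1142.7058
Σ mᵢcᵢTᵢ = 70.4298×126.0 + 178.396×15.0 + 893.88×50.4 = 56602
T = 56602 / 1142.7058 = 49.53 °C

T_f = 49.5 °C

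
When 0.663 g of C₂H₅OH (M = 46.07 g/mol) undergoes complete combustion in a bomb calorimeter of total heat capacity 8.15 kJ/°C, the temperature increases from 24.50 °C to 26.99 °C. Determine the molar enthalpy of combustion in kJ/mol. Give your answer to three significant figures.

ΔT = 26.99 − 24.50 = 2.49 °C
q_cal = C_cal × ΔT = 8.15 × 2.49 = 20.2935 kJ
n = 0.663 / 46.07 = 0.01439 mol
q_rxn = −q_cal = -20.2935 kJ
ΔH = -20.2935 / 0.01439 = -1410 kJ/mol

ΔH = -1410 kJ/mol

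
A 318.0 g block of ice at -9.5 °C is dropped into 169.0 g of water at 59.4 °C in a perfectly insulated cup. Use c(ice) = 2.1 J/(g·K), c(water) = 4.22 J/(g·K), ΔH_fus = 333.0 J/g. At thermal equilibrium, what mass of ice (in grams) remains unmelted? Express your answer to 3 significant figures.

m_ice remaining = 210 g

Heat to warm all ice to 0 °C: 318.0×2.1×9.5 = 6344.1 J
Heat released by water cooling to 0 °C: 169.0×4.22×59.4 = 42363 J
42363 J < 6344.1 + 318.0×333.0 = 112238.1 J, so not all ice melts; final T = 0 °C.
Heat left for melting: 42363 − 6344.1 = 36018.9 J
Mass melted = 36018.9 / 333.0 = 108.2 g
Ice remaining = 318.0 − 108.2 = 209.8 g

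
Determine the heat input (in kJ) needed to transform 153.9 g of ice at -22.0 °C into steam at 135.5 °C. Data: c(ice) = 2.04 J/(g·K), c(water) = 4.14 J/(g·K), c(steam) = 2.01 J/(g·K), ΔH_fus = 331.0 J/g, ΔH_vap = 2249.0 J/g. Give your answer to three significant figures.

q = 479 kJ

q1 (heat ice -22.0→0.0 °C): 153.9 × 2.04 × 22.0 = 6907 J
q2 (melt at 0 °C): 153.9 × 331.0 = 50941 J
q3 (heat water 0.0→100.0 °C): 153.9 × 4.14 × 100.0 = 63715 J
q4 (vaporize at 100 °C): 153.9 × 2249.0 = 346121 J
q5 (heat steam 100.0→135.5 °C): 153.9 × 2.01 × 35.5 = 10982 J
Total: 6907 + 50941 + 63715 + 346121 + 10982 = 478666 J = 479 kJ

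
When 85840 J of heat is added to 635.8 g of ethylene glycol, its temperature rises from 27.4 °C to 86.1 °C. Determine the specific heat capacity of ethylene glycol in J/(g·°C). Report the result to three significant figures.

c = 2.30 J/(g·°C)

c = q / (m ΔT) = 85840 / (635.8 × 58.7)
c = 85840 / 37321.46 = 2.30 J/(g·°C)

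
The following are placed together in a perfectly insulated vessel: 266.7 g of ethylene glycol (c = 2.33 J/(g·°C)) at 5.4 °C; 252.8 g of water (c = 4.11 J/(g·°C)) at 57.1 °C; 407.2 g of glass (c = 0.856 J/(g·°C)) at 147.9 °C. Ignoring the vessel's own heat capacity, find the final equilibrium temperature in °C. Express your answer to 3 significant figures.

T_f = 56.9 °C

Σ mᵢcᵢ(T − Tᵢ) = 0  ⇒  T = Σ mᵢcᵢTᵢ / Σ mᵢcᵢ
Σ mᵢcᵢ = 266.7×2.33 + 252.8×4.11 + 407.2×0.856 = 2008.9822
Σ mᵢcᵢTᵢ = 621.411×5.4 + 1039.008×57.1 + 348.5632×147.9 = 114240
T = 114240 / 2008.9822 = 56.86 °C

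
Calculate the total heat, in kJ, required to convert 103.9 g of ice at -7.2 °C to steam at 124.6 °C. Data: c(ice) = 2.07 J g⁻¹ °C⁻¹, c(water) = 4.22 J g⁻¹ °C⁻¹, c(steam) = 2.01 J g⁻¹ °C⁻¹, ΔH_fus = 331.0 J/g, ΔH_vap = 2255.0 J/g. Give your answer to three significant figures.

q = 319 kJ

q1 (heat ice -7.2→0.0 °C): 103.9 × 2.07 × 7.2 = 1549 J
q2 (melt at 0 °C): 103.9 × 331.0 = 34391 J
q3 (heat water 0.0→100.0 °C): 103.9 × 4.22 × 100.0 = 43846 J
q4 (vaporize at 100 °C): 103.9 × 2255.0 = 234295 J
q5 (heat steam 100.0→124.6 °C): 103.9 × 2.01 × 24.6 = 5137 J
Total: 1549 + 34391 + 43846 + 234295 + 5137 = 319218 J = 319 kJ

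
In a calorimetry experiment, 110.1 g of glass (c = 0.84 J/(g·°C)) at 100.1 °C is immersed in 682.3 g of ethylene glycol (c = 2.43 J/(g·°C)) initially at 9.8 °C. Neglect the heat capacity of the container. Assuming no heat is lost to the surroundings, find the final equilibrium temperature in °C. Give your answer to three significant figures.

T_f = 14.6 °C

Heat lost by glass = heat gained by ethylene glycol.
(110.1)(0.84)(100.1 − T) = (682.3)(2.43)(T − 9.8)
92.484 (100.1 − T) = 1657.989 (T − 9.8)
9257.6 − 92.484 T = 1657.989 T − 16248
25505.6 = 1750.473 T
T = 14.57 °C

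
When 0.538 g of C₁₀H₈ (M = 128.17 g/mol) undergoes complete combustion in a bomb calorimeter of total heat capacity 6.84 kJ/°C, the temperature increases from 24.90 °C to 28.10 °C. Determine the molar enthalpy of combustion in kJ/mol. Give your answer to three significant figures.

ΔT = 28.10 − 24.90 = 3.20 °C
q_cal = C_cal × ΔT = 6.84 × 3.20 = 21.888 kJ
n = 0.538 / 128.17 = 0.004198 mol
q_rxn = −q_cal = -21.888 kJ
ΔH = -21.888 / 0.004198 = -5214 kJ/mol

ΔH = -5210 kJ/mol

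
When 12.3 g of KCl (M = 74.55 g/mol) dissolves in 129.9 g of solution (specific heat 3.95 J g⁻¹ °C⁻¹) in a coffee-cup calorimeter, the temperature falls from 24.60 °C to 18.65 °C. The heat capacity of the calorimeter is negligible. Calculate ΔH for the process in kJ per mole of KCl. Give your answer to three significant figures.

ΔH = 18.5 kJ/mol

|ΔT| = |18.65 − 24.60| = 5.95 °C
|q_surr| = (129.9 × 3.95) × 5.95 = 513.105 × 5.95 = 3053 J
n(KCl) = 12.3 / 74.55 = 0.1650 mol
Temperature fell, so q_rxn = +|q_surr| = 3.053 kJ
ΔH = q_rxn / n = 18.50 kJ/mol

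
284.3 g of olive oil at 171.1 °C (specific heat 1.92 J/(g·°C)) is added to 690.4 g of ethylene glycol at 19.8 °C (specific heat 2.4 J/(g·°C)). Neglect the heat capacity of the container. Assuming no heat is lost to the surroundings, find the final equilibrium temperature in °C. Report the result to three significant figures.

T_f = 57.3 °C

Heat lost by olive oil = heat gained by ethylene glycol.
(284.3)(1.92)(171.1 − T) = (690.4)(2.4)(T − 19.8)
545.856 (171.1 − T) = 1656.96 (T − 19.8)
93396 − 545.856 T = 1656.96 T − 32808
126204 = 2202.816 T
T = 57.29 °C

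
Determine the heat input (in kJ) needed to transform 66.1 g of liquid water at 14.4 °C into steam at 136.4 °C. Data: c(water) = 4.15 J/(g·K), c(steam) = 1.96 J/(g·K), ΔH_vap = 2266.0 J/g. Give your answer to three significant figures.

q = 178 kJ

q1 (heat water 14.4→100.0 °C): 66.1 × 4.15 × 85.6 = 23481 J
q2 (vaporize at 100 °C): 66.1 × 2266.0 = 149783 J
q3 (heat steam 100.0→136.4 °C): 66.1 × 1.96 × 36.4 = 4716 J
Total: 23481 + 149783 + 4716 = 177980 J = 178 kJ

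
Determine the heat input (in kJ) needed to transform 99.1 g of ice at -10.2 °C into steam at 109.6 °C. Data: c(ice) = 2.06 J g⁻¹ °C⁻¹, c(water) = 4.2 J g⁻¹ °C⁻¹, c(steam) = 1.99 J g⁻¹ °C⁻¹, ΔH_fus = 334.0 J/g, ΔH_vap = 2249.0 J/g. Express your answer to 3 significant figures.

q1 (heat ice -10.2→0.0 °C): 99.1 × 2.06 × 10.2 = 2082 J
q2 (melt at 0 °C): 99.1 × 334.0 = 33099 J
q3 (heat water 0.0→100.0 °C): 99.1 × 4.2 × 100.0 = 41622 J
q4 (vaporize at 100 °C): 99.1 × 2249.0 = 222876 J
q5 (heat steam 100.0→109.6 °C): 99.1 × 1.99 × 9.6 = 1893 J
Total: 2082 + 33099 + 41622 + 222876 + 1893 = 301572 J = 302 kJ

q = 302 kJ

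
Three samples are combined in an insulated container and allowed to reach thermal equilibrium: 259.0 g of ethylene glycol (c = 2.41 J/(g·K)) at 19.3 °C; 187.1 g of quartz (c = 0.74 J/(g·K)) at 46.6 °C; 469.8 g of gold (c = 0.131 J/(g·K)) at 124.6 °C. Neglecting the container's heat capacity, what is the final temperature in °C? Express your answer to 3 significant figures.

T_f = 31.7 °C

Σ mᵢcᵢ(T − Tᵢ) = 0  ⇒  T = Σ mᵢcᵢTᵢ / Σ mᵢcᵢ
Σ mᵢcᵢ = 259.0×2.41 + 187.1×0.74 + 469.8×0.131 = 824.1878
Σ mᵢcᵢTᵢ = 624.19×19.3 + 138.454×46.6 + 61.5438×124.6 = 26167
T = 26167 / 824.1878 = 31.749 °C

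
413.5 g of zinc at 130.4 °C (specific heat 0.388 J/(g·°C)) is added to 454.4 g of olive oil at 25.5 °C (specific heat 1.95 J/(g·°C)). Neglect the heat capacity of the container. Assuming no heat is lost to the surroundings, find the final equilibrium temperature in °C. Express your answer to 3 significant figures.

T_f = 41.6 °C

Heat lost by zinc = heat gained by olive oil.
(413.5)(0.388)(130.4 − T) = (454.4)(1.95)(T − 25.5)
160.438 (130.4 − T) = 886.08 (T − 25.5)
20921 − 160.438 T = 886.08 T − 22595
43516 = 1046.518 T
T = 41.58 °C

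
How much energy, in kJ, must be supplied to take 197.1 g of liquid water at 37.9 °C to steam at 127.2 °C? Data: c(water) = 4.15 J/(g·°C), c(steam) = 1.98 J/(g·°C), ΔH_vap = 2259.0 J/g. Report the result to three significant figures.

q1 (heat water 37.9→100.0 °C): 197.1 × 4.15 × 62.1 = 50796 J
q2 (vaporize at 100 °C): 197.1 × 2259.0 = 445249 J
q3 (heat steam 100.0→127.2 °C): 197.1 × 1.98 × 27.2 = 10615 J
Total: 50796 + 445249 + 10615 = 506660 J = 507 kJ

q = 507 kJ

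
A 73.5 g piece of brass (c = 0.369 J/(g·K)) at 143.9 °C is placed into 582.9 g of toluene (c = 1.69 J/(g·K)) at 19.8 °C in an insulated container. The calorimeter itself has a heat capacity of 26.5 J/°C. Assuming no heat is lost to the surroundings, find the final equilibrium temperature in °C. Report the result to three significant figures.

T_f = 23.0 °C

Heat lost by brass = heat gained by toluene + calorimeter.
(73.5)(0.369)(143.9 − T) = [(582.9)(1.69) + 26.5](T − 19.8)
27.1215 (143.9 − T) = 1011.601 (T − 19.8)
3902.8 − 27.1215 T = 1011.601 T − 20030
23932.8 = 1038.7225 T
T = 23.04 °C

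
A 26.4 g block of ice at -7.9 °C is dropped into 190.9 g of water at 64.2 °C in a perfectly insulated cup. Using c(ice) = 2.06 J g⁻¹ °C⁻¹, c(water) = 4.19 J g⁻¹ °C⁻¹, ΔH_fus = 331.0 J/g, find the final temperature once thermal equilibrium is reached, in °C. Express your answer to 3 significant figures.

Heat to bring ice to 0 °C and melt it: q₁ = 26.4×2.06×7.9 + 26.4×331.0 = 9168.0 J
Heat the water can supply cooling to 0 °C: 190.9×4.19×64.2 = 51351.7 J > q₁, so all ice melts.
Energy balance: 190.9×4.19×(64.2 − T) = 9168.0 + 26.4×4.19×(T − 0)
799.871(64.2 − T) = 9168.0 + 110.616 T
51351.7 − 9168.0 = 910.487 T
T = 42183.7 / 910.487 = 46.33 °C

T_f = 46.3 °C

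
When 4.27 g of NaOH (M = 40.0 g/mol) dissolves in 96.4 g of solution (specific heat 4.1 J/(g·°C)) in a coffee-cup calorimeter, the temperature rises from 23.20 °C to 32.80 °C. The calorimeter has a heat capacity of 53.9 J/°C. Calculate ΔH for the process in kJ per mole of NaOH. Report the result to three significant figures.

|ΔT| = |32.80 − 23.20| = 9.60 °C
|q_surr| = (96.4 × 4.1 + 53.9) × 9.60 = 449.14 × 9.60 = 4312 J
n(NaOH) = 4.27 / 40.0 = 0.1068 mol
Temperature rose, so q_rxn = −|q_surr| = -4.312 kJ
ΔH = q_rxn / n = -40.37 kJ/mol

ΔH = -40.4 kJ/mol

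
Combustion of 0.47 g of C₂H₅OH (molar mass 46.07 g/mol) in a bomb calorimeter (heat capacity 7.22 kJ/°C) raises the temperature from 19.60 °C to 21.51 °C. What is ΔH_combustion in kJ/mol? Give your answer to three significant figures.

ΔT = 21.51 − 19.60 = 1.91 °C
q_cal = C_cal × ΔT = 7.22 × 1.91 = 13.7902 kJ
n = 0.47 / 46.07 = 0.01020 mol
q_rxn = −q_cal = -13.7902 kJ
ΔH = -13.7902 / 0.01020 = -1352 kJ/mol

ΔH = -1350 kJ/mol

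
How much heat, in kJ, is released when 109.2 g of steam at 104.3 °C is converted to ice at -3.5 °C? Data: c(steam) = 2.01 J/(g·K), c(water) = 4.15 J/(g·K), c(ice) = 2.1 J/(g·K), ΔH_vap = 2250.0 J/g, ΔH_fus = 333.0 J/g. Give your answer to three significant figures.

q1 (cool steam 104.3→100 °C): 109.2 × 2.01 × 4.3 = 944 J
q2 (condense at 100 °C): 109.2 × 2250.0 = 245700 J
q3 (cool water 100→0 °C): 109.2 × 4.15 × 100.0 = 45318 J
q4 (freeze at 0 °C): 109.2 × 333.0 = 36364 J
q5 (cool ice 0→-3.5 °C): 109.2 × 2.1 × 3.5 = 803 J
Total: 944 + 245700 + 45318 + 36364 + 803 = 329129 J = 329 kJ

q = 329 kJ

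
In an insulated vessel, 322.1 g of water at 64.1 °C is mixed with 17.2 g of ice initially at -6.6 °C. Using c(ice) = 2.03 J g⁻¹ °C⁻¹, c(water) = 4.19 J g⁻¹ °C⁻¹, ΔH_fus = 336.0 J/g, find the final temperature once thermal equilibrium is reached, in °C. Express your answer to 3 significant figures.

T_f = 56.6 °C

Heat to bring ice to 0 °C and melt it: q₁ = 17.2×2.03×6.6 + 17.2×336.0 = 6009.6 J
Heat the water can supply cooling to 0 °C: 322.1×4.19×64.1 = 86509.3 J > q₁, so all ice melts.
Energy balance: 322.1×4.19×(64.1 − T) = 6009.6 + 17.2×4.19×(T − 0)
1349.599(64.1 − T) = 6009.6 + 72.068 T
86509.3 − 6009.6 = 1421.667 T
T = 80499.7 / 1421.667 = 56.62 °C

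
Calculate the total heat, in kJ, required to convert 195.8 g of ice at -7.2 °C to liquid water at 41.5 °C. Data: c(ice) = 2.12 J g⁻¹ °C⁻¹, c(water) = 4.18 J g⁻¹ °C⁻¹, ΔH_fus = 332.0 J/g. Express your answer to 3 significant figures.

q = 102 kJ

q1 (heat ice -7.2→0.0 °C): 195.8 × 2.12 × 7.2 = 2989 J
q2 (melt at 0 °C): 195.8 × 332.0 = 65006 J
q3 (heat water 0.0→41.5 °C): 195.8 × 4.18 × 41.5 = 33965 J
Total: 2989 + 65006 + 33965 = 101960 J = 102 kJ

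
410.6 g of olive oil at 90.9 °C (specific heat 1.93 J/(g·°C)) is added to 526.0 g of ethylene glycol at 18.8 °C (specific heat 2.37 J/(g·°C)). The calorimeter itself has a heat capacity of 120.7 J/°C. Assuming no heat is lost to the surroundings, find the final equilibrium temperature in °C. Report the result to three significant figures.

T_f = 45.3 °C

Heat lost by olive oil = heat gained by ethylene glycol + calorimeter.
(410.6)(1.93)(90.9 − T) = [(526.0)(2.37) + 120.7](T − 18.8)
792.458 (90.9 − T) = 1367.32 (T − 18.8)
72034 − 792.458 T = 1367.32 T − 25706
97740 = 2159.778 T
T = 45.25 °C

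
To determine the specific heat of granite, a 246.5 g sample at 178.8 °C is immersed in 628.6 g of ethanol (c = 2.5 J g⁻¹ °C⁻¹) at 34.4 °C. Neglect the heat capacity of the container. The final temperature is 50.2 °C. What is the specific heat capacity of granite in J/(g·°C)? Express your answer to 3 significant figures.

c = 0.783 J/(g·°C)

q_gained = (628.6 × 2.5) × (50.2 − 34.4) = 24830 J
q_lost = 246.5 × c × (178.8 − 50.2) = 31699.9 c
Set equal: c = 24830 / 31699.9 = 0.783 J/(g·°C)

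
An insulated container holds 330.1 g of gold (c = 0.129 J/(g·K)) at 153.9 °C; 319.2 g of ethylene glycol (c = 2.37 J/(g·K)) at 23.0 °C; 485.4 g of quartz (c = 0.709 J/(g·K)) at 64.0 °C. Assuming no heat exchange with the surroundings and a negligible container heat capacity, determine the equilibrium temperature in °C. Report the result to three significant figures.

T_f = 40.2 °C

Σ mᵢcᵢ(T − Tᵢ) = 0  ⇒  T = Σ mᵢcᵢTᵢ / Σ mᵢcᵢ
Σ mᵢcᵢ = 330.1×0.129 + 319.2×2.37 + 485.4×0.709 = 1143.2355
Σ mᵢcᵢTᵢ = 42.5829×153.9 + 756.504×23.0 + 344.1486×64.0 = 45979
T = 45979 / 1143.2355 = 40.22 °C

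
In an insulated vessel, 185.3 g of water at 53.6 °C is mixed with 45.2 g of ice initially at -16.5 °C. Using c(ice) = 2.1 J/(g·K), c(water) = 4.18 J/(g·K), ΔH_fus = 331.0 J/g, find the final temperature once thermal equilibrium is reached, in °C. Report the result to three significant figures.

Heat to bring ice to 0 °C and melt it: q₁ = 45.2×2.1×16.5 + 45.2×331.0 = 16527 J
Heat the water can supply cooling to 0 °C: 185.3×4.18×53.6 = 41516.1 J > q₁, so all ice melts.
Energy balance: 185.3×4.18×(53.6 − T) = 16527 + 45.2×4.18×(T − 0)
774.554(53.6 − T) = 16527 + 188.936 T
41516.1 − 16527 = 963.490 T
T = 24989.1 / 963.490 = 25.94 °C

T_f = 25.9 °C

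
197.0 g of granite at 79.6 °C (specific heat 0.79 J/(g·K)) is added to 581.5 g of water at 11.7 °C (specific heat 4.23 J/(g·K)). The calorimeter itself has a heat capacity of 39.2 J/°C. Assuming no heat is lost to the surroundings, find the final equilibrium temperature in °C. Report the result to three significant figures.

Heat lost by granite = heat gained by water + calorimeter.
(197.0)(0.79)(79.6 − T) = [(581.5)(4.23) + 39.2](T − 11.7)
155.63 (79.6 − T) = 2498.945 (T − 11.7)
12388 − 155.63 T = 2498.945 T − 29238
41626 = 2654.575 T
T = 15.68 °C

T_f = 15.7 °C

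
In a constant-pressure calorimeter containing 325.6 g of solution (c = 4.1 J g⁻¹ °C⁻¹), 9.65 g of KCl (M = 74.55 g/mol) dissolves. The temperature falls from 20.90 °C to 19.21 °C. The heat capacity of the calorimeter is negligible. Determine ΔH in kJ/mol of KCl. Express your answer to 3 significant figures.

|ΔT| = |19.21 − 20.90| = 1.69 °C
|q_surr| = (325.6 × 4.1) × 1.69 = 1334.96 × 1.69 = 2256 J
n(KCl) = 9.65 / 74.55 = 0.1294 mol
Temperature fell, so q_rxn = +|q_surr| = 2.256 kJ
ΔH = q_rxn / n = 17.43 kJ/mol

ΔH = 17.4 kJ/mol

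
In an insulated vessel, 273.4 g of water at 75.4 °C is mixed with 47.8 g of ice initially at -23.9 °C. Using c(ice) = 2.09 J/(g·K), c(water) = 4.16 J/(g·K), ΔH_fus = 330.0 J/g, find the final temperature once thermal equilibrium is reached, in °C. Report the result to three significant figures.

T_f = 50.6 °C

Heat to bring ice to 0 °C and melt it: q₁ = 47.8×2.09×23.9 + 47.8×330.0 = 18162 J
Heat the water can supply cooling to 0 °C: 273.4×4.16×75.4 = 85755.7 J > q₁, so all ice melts.
Energy balance: 273.4×4.16×(75.4 − T) = 18162 + 47.8×4.16×(T − 0)
1137.344(75.4 − T) = 18162 + 198.848 T
85755.7 − 18162 = 1336.192 T
T = 67593.7 / 1336.192 = 50.59 °C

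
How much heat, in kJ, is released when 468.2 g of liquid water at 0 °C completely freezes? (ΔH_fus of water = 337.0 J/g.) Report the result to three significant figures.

q = 158 kJ

q = m × ΔH_fus = 468.2 × 337.0 = 157800 J = 158 kJ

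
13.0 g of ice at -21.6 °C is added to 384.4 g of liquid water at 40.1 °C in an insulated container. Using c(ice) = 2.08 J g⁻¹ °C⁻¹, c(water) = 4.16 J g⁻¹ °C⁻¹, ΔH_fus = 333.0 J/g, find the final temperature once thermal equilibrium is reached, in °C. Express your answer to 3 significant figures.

T_f = 35.8 °C

Heat to bring ice to 0 °C and melt it: q₁ = 13.0×2.08×21.6 + 13.0×333.0 = 4913.1 J
Heat the water can supply cooling to 0 °C: 384.4×4.16×40.1 = 64124.1 J > q₁, so all ice melts.
Energy balance: 384.4×4.16×(40.1 − T) = 4913.1 + 13.0×4.16×(T − 0)
1599.104(40.1 − T) = 4913.1 + 54.08 T
64124.1 − 4913.1 = 1653.184 T
T = 59211.0 / 1653.184 = 35.82 °C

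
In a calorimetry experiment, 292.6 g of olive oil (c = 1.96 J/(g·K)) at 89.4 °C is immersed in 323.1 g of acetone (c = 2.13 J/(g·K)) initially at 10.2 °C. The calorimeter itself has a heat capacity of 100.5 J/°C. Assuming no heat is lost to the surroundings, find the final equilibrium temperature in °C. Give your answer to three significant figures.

Heat lost by olive oil = heat gained by acetone + calorimeter.
(292.6)(1.96)(89.4 − T) = [(323.1)(2.13) + 100.5](T − 10.2)
573.496 (89.4 − T) = 788.703 (T − 10.2)
51271 − 573.496 T = 788.703 T − 8044.8
59315.8 = 1362.199 T
T = 43.54 °C

T_f = 43.5 °C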